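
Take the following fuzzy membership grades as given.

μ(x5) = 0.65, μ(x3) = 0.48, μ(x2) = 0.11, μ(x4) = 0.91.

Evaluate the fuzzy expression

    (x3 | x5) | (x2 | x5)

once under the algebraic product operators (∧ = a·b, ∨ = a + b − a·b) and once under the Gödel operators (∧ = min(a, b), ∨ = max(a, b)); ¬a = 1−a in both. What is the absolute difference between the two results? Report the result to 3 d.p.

Under algebraic product:
  x3 | x5 = a + b − a·b on (0.4800, 0.6500) = 0.8180
  x2 | x5 = a + b − a·b on (0.1100, 0.6500) = 0.6885
  (x3 | x5) | (x2 | x5) = a + b − a·b on (0.8180, 0.6885) = 0.9433
  → value = 0.9433
Under Gödel:
  x3 | x5 = max(a, b) on (0.48, 0.65) = 0.65
  x2 | x5 = max(a, b) on (0.11, 0.65) = 0.65
  (x3 | x5) | (x2 | x5) = max(a, b) on (0.65, 0.65) = 0.65
  → value = 0.6500
|0.9433 − 0.6500| = 0.293

0.293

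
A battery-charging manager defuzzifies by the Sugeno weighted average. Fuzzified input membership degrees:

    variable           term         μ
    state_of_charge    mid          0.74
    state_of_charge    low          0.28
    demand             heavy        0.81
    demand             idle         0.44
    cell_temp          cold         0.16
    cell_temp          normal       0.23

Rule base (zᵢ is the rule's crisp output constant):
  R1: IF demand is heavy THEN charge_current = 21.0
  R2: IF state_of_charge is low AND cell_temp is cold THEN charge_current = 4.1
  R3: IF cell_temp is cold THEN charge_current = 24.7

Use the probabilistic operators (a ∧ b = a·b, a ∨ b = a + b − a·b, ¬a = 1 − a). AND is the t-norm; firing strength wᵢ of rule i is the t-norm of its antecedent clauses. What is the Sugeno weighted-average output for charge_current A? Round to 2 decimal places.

20.84

R1 (z=21.0): heavy=0.81 → w = 0.8100
R2 (z=4.1): low=0.28, cold=0.16; AND[a·b] → w = 0.0448
R3 (z=24.7): cold=0.16 → w = 0.1600
Weighted average = (0.8100·21.0 + 0.0448·4.1 + 0.1600·24.7) / (0.8100 + 0.0448 + 0.1600)
  = 21.1457 / 1.0148 = 20.84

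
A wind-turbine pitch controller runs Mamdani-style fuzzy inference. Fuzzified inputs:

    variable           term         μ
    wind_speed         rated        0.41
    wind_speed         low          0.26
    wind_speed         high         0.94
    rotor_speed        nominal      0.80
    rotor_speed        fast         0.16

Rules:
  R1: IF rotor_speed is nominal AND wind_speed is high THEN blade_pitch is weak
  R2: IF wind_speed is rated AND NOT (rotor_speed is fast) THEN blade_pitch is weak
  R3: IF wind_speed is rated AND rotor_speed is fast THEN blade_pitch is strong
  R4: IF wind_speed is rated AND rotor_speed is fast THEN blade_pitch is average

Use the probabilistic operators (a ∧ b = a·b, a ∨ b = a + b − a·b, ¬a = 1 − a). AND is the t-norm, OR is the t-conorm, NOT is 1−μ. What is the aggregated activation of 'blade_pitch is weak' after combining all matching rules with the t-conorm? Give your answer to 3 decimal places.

R1: nominal=0.80, high=0.94; AND[a·b] → w = 0.7520
R2: rated=0.41, ¬fast=1−0.16=0.84; AND[a·b] → w = 0.3444
R3: rated=0.41, fast=0.16; AND[a·b] → w = 0.0656
R4: rated=0.41, fast=0.16; AND[a·b] → w = 0.0656
Rules with consequent 'weak': {R1, R2} → strengths 0.7520, 0.3444
Aggregate via t-conorm [a + b − a·b]: 0.8374

0.837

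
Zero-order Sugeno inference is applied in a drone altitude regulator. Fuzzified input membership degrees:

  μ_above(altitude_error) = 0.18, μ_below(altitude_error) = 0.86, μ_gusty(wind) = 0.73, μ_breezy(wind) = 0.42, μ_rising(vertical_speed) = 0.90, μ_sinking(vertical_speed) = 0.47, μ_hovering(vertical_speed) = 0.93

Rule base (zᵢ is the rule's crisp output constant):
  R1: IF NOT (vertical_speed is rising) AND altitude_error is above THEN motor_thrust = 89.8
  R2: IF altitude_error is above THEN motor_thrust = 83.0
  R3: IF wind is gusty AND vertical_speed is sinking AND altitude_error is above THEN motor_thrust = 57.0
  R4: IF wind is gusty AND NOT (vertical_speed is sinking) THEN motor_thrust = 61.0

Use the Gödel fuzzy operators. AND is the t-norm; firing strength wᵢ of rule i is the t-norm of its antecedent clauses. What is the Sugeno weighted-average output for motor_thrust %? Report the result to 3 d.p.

67.182

R1 (z=89.8): ¬rising=1−0.90=0.10, above=0.18; AND[min(a, b)] → w = 0.10
R2 (z=83.0): above=0.18 → w = 0.18
R3 (z=57.0): gusty=0.73, sinking=0.47, above=0.18; AND[min(a, b)] → w = 0.18
R4 (z=61.0): gusty=0.73, ¬sinking=1−0.47=0.53; AND[min(a, b)] → w = 0.53
Weighted average = (0.10·89.8 + 0.18·83.0 + 0.18·57.0 + 0.53·61.0) / (0.10 + 0.18 + 0.18 + 0.53)
  = 66.5100 / 0.9900 = 67.182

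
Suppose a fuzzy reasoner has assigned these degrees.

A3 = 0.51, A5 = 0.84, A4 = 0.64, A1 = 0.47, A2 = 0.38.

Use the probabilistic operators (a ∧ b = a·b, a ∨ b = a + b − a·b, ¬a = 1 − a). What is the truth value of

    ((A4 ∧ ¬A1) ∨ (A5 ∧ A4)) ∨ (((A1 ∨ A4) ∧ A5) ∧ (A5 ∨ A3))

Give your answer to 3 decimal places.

¬A1 = 1 − 0.4700 = 0.5300
A4 ∧ ¬A1 = a·b on (0.6400, 0.5300) = 0.3392
A5 ∧ A4 = a·b on (0.8400, 0.6400) = 0.5376
(A4 ∧ ¬A1) ∨ (A5 ∧ A4) = a + b − a·b on (0.3392, 0.5376) = 0.6944
A1 ∨ A4 = a + b − a·b on (0.4700, 0.6400) = 0.8092
(A1 ∨ A4) ∧ A5 = a·b on (0.8092, 0.8400) = 0.6797
A5 ∨ A3 = a + b − a·b on (0.8400, 0.5100) = 0.9216
((A1 ∨ A4) ∧ A5) ∧ (A5 ∨ A3) = a·b on (0.6797, 0.9216) = 0.6264
((A4 ∧ ¬A1) ∨ (A5 ∧ A4)) ∨ (((A1 ∨ A4) ∧ A5) ∧ (A5 ∨ A3)) = a + b − a·b on (0.6944, 0.6264) = 0.8859

0.886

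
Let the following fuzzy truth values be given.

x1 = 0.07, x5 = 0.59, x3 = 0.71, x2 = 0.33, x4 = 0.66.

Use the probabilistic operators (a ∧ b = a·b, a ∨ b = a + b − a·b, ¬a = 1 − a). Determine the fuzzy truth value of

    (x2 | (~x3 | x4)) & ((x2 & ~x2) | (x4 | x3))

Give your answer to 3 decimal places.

~x3 = 1 − 0.7100 = 0.2900
~x3 | x4 = a + b − a·b on (0.2900, 0.6600) = 0.7586
x2 | (~x3 | x4) = a + b − a·b on (0.3300, 0.7586) = 0.8383
~x2 = 1 − 0.3300 = 0.6700
x2 & ~x2 = a·b on (0.3300, 0.6700) = 0.2211
x4 | x3 = a + b − a·b on (0.6600, 0.7100) = 0.9014
(x2 & ~x2) | (x4 | x3) = a + b − a·b on (0.2211, 0.9014) = 0.9232
(x2 | (~x3 | x4)) & ((x2 & ~x2) | (x4 | x3)) = a·b on (0.8383, 0.9232) = 0.7739

0.774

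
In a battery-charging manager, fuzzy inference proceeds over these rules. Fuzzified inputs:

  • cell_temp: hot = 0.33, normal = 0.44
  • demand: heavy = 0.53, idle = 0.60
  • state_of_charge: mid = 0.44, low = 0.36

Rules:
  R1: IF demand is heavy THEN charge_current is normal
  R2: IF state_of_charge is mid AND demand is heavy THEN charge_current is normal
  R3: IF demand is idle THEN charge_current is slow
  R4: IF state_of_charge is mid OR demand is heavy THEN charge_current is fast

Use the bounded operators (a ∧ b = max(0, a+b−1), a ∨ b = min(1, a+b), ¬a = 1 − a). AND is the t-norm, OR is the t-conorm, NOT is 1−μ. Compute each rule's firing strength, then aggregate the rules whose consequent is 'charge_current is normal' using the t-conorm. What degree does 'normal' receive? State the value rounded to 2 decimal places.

R1: heavy=0.53 → w = 0.53
R2: mid=0.44, heavy=0.53; AND[max(0, a+b−1)] → w = 0.00
R3: idle=0.60 → w = 0.60
R4: mid=0.44, heavy=0.53; OR[min(1, a+b)] → w = 0.97
Rules with consequent 'normal': {R1, R2} → strengths 0.53, 0.00
Aggregate via t-conorm [min(1, a+b)]: 0.53

0.53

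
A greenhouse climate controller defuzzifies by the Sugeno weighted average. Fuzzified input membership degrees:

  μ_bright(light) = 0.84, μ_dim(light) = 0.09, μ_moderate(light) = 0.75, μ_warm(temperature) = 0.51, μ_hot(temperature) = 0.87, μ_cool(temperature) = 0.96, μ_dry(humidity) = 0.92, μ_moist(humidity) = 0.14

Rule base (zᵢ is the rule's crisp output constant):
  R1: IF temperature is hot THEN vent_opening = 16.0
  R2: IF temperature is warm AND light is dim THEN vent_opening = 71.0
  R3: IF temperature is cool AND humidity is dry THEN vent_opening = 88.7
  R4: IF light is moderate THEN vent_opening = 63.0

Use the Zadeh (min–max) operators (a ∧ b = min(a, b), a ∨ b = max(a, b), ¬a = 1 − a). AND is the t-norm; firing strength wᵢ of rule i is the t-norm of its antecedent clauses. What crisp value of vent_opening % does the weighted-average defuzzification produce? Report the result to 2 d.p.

56.72

R1 (z=16.0): hot=0.87 → w = 0.87
R2 (z=71.0): warm=0.51, dim=0.09; AND[min(a, b)] → w = 0.09
R3 (z=88.7): cool=0.96, dry=0.92; AND[min(a, b)] → w = 0.92
R4 (z=63.0): moderate=0.75 → w = 0.75
Weighted average = (0.87·16.0 + 0.09·71.0 + 0.92·88.7 + 0.75·63.0) / (0.87 + 0.09 + 0.92 + 0.75)
  = 149.1640 / 2.6300 = 56.72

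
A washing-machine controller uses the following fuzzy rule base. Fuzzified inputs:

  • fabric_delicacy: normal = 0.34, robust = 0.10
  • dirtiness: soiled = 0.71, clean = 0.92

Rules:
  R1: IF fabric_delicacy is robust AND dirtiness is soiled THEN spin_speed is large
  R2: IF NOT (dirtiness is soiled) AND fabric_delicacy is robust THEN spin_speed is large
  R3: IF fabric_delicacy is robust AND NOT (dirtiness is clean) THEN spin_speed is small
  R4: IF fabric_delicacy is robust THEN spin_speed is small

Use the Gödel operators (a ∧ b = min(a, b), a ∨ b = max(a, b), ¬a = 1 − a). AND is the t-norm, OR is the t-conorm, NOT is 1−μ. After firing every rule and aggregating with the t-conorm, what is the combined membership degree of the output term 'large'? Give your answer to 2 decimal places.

0.10

R1: robust=0.10, soiled=0.71; AND[min(a, b)] → w = 0.10
R2: ¬soiled=1−0.71=0.29, robust=0.10; AND[min(a, b)] → w = 0.10
R3: robust=0.10, ¬clean=1−0.92=0.08; AND[min(a, b)] → w = 0.08
R4: robust=0.10 → w = 0.10
Rules with consequent 'large': {R1, R2} → strengths 0.10, 0.10
Aggregate via t-conorm [max(a, b)]: 0.10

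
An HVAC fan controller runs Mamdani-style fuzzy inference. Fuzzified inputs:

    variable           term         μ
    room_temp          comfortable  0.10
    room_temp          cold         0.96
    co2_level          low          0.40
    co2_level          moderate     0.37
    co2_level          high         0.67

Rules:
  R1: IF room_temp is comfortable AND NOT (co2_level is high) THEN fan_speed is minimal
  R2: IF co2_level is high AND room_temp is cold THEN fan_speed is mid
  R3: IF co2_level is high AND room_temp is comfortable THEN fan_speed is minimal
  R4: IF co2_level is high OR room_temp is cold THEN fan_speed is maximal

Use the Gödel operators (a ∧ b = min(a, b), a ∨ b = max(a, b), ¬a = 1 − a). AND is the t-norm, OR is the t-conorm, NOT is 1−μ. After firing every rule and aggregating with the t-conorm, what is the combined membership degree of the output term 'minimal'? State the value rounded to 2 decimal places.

R1: comfortable=0.10, ¬high=1−0.67=0.33; AND[min(a, b)] → w = 0.10
R2: high=0.67, cold=0.96; AND[min(a, b)] → w = 0.67
R3: high=0.67, comfortable=0.10; AND[min(a, b)] → w = 0.10
R4: high=0.67, cold=0.96; OR[max(a, b)] → w = 0.96
Rules with consequent 'minimal': {R1, R3} → strengths 0.10, 0.10
Aggregate via t-conorm [max(a, b)]: 0.10

0.10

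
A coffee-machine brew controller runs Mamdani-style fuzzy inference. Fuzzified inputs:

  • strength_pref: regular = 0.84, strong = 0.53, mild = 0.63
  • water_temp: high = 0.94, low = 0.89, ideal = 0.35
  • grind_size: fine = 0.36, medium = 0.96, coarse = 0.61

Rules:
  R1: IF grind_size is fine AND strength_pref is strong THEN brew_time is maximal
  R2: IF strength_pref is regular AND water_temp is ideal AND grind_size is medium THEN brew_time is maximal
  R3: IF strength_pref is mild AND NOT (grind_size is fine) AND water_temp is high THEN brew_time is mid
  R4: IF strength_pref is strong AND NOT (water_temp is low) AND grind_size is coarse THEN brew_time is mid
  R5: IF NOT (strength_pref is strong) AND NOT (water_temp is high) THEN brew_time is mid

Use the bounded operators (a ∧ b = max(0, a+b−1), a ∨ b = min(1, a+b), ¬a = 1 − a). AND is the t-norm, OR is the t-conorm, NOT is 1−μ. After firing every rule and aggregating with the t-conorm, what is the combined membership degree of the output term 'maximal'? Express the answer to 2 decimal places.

R1: fine=0.36, strong=0.53; AND[max(0, a+b−1)] → w = 0.00
R2: regular=0.84, ideal=0.35, medium=0.96; AND[max(0, a+b−1)] → w = 0.15
R3: mild=0.63, ¬fine=1−0.36=0.64, high=0.94; AND[max(0, a+b−1)] → w = 0.21
R4: strong=0.53, ¬low=1−0.89=0.11, coarse=0.61; AND[max(0, a+b−1)] → w = 0.00
R5: ¬strong=1−0.53=0.47, ¬high=1−0.94=0.06; AND[max(0, a+b−1)] → w = 0.00
Rules with consequent 'maximal': {R1, R2} → strengths 0.00, 0.15
Aggregate via t-conorm [min(1, a+b)]: 0.15

0.15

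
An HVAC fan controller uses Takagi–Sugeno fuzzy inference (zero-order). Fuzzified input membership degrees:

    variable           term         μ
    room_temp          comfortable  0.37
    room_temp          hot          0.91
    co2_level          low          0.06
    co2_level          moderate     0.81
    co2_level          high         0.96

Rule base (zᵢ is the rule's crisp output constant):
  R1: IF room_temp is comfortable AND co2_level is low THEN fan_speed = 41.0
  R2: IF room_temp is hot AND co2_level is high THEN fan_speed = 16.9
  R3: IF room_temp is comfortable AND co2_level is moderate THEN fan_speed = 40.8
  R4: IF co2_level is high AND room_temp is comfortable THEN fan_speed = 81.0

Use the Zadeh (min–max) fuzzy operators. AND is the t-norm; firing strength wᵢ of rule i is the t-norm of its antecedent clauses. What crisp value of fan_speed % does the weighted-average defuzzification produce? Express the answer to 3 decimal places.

R1 (z=41.0): comfortable=0.37, low=0.06; AND[min(a, b)] → w = 0.06
R2 (z=16.9): hot=0.91, high=0.96; AND[min(a, b)] → w = 0.91
R3 (z=40.8): comfortable=0.37, moderate=0.81; AND[min(a, b)] → w = 0.37
R4 (z=81.0): high=0.96, comfortable=0.37; AND[min(a, b)] → w = 0.37
Weighted average = (0.06·41.0 + 0.91·16.9 + 0.37·40.8 + 0.37·81.0) / (0.06 + 0.91 + 0.37 + 0.37)
  = 62.9050 / 1.7100 = 36.787

36.787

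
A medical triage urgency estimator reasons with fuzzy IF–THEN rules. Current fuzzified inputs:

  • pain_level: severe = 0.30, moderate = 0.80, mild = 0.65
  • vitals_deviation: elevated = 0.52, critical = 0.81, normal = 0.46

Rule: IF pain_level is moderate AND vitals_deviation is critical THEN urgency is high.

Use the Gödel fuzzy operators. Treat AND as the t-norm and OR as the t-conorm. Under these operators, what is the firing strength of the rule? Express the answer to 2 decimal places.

firing strength: moderate=0.80, critical=0.81; AND[min(a, b)] → w = 0.80

0.80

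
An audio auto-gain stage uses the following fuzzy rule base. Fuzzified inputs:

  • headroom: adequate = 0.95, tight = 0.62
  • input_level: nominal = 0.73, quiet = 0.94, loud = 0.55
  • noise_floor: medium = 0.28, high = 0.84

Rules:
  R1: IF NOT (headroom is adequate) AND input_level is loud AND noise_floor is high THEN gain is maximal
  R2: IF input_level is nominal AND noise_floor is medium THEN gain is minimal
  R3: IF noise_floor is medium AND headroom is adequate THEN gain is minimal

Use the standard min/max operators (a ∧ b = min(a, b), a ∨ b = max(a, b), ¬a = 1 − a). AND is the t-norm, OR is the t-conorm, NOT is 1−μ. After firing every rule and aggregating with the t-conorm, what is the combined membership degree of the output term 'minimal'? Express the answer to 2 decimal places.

R1: ¬adequate=1−0.95=0.05, loud=0.55, high=0.84; AND[min(a, b)] → w = 0.05
R2: nominal=0.73, medium=0.28; AND[min(a, b)] → w = 0.28
R3: medium=0.28, adequate=0.95; AND[min(a, b)] → w = 0.28
Rules with consequent 'minimal': {R2, R3} → strengths 0.28, 0.28
Aggregate via t-conorm [max(a, b)]: 0.28

0.28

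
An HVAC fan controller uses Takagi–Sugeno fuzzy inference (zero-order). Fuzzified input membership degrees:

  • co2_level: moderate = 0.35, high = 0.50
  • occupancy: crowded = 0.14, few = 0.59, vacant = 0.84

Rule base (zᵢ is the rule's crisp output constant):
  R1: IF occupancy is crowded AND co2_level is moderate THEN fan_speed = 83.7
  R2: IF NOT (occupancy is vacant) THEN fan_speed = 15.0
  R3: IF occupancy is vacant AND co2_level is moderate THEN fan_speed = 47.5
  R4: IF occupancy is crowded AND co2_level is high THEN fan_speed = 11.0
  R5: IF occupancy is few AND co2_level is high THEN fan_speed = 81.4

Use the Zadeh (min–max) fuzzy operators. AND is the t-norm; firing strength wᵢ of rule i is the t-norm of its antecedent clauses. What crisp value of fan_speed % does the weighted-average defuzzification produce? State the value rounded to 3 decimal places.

56.576

R1 (z=83.7): crowded=0.14, moderate=0.35; AND[min(a, b)] → w = 0.14
R2 (z=15.0): ¬vacant=1−0.84=0.16 → w = 0.16
R3 (z=47.5): vacant=0.84, moderate=0.35; AND[min(a, b)] → w = 0.35
R4 (z=11.0): crowded=0.14, high=0.50; AND[min(a, b)] → w = 0.14
R5 (z=81.4): few=0.59, high=0.50; AND[min(a, b)] → w = 0.50
Weighted average = (0.14·83.7 + 0.16·15.0 + 0.35·47.5 + 0.14·11.0 + 0.50·81.4) / (0.14 + 0.16 + 0.35 + 0.14 + 0.50)
  = 72.9830 / 1.2900 = 56.576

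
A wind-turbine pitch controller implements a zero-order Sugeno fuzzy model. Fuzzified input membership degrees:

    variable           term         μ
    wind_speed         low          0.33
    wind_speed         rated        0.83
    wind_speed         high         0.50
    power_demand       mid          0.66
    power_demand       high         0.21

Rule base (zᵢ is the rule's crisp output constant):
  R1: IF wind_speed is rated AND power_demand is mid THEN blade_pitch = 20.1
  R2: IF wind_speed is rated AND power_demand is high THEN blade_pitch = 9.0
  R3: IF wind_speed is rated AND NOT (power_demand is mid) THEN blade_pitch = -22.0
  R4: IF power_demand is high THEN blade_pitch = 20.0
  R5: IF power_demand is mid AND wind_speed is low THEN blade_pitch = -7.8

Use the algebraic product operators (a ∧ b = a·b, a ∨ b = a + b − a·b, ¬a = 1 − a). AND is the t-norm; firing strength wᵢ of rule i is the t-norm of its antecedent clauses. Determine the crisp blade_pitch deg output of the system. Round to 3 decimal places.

R1 (z=20.1): rated=0.83, mid=0.66; AND[a·b] → w = 0.5478
R2 (z=9.0): rated=0.83, high=0.21; AND[a·b] → w = 0.1743
R3 (z=-22.0): rated=0.83, ¬mid=1−0.66=0.34; AND[a·b] → w = 0.2822
R4 (z=20.0): high=0.21 → w = 0.2100
R5 (z=-7.8): mid=0.66, low=0.33; AND[a·b] → w = 0.2178
Weighted average = (0.5478·20.1 + 0.1743·9.0 + 0.2822·-22.0 + 0.2100·20.0 + 0.2178·-7.8) / (0.5478 + 0.1743 + 0.2822 + 0.2100 + 0.2178)
  = 8.8722 / 1.4321 = 6.195

6.195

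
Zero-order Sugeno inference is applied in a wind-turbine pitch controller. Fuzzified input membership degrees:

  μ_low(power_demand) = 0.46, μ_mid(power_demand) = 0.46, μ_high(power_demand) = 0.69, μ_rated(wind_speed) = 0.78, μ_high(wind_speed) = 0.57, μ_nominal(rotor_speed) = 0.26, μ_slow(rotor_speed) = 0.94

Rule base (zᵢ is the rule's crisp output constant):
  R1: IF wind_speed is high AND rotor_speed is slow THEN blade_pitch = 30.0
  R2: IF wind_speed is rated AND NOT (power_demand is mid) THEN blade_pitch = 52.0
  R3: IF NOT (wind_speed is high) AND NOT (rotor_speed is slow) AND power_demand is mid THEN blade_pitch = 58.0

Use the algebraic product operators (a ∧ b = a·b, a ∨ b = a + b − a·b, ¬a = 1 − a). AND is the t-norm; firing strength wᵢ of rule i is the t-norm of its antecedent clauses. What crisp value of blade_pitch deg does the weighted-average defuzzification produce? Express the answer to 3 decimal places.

R1 (z=30.0): high=0.57, slow=0.94; AND[a·b] → w = 0.5358
R2 (z=52.0): rated=0.78, ¬mid=1−0.46=0.54; AND[a·b] → w = 0.4212
R3 (z=58.0): ¬high=1−0.57=0.43, ¬slow=1−0.94=0.06, mid=0.46; AND[a·b] → w = 0.0119
Weighted average = (0.5358·30.0 + 0.4212·52.0 + 0.0119·58.0) / (0.5358 + 0.4212 + 0.0119)
  = 38.6647 / 0.9689 = 39.907

39.907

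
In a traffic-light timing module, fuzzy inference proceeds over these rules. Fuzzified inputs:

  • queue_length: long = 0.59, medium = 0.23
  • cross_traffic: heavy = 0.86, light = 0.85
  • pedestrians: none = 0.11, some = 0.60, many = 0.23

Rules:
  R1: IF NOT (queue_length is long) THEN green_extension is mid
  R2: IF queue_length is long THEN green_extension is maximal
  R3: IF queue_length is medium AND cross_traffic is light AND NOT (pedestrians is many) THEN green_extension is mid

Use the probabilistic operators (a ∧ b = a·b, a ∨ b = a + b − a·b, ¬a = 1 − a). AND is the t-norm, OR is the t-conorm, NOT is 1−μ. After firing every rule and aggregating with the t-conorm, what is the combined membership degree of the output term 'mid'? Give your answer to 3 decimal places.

0.499

R1: ¬long=1−0.59=0.41 → w = 0.4100
R2: long=0.59 → w = 0.5900
R3: medium=0.23, light=0.85, ¬many=1−0.23=0.77; AND[a·b] → w = 0.1505
Rules with consequent 'mid': {R1, R3} → strengths 0.4100, 0.1505
Aggregate via t-conorm [a + b − a·b]: 0.4988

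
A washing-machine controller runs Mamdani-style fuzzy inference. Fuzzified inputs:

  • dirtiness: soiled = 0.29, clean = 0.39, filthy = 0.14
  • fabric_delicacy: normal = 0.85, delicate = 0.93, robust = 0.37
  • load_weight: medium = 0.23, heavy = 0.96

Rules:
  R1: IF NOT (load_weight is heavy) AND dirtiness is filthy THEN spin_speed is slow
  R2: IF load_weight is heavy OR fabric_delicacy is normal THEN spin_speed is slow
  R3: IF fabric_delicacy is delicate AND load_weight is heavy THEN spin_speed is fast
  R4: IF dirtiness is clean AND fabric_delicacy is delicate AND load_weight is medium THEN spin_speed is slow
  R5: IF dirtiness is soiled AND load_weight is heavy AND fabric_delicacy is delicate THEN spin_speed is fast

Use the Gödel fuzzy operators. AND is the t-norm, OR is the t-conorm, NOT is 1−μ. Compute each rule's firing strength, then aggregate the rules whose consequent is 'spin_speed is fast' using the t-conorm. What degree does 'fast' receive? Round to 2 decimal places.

R1: ¬heavy=1−0.96=0.04, filthy=0.14; AND[min(a, b)] → w = 0.04
R2: heavy=0.96, normal=0.85; OR[max(a, b)] → w = 0.96
R3: delicate=0.93, heavy=0.96; AND[min(a, b)] → w = 0.93
R4: clean=0.39, delicate=0.93, medium=0.23; AND[min(a, b)] → w = 0.23
R5: soiled=0.29, heavy=0.96, delicate=0.93; AND[min(a, b)] → w = 0.29
Rules with consequent 'fast': {R3, R5} → strengths 0.93, 0.29
Aggregate via t-conorm [max(a, b)]: 0.93

0.93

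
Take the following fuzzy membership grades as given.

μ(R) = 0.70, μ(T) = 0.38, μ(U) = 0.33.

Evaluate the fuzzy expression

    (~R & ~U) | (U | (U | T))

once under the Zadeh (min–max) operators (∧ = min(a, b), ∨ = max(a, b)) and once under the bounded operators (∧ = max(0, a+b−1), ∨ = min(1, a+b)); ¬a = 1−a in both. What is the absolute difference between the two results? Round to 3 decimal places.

Under Zadeh (min–max):
  ~R = 1 − 0.70 = 0.30
  ~U = 1 − 0.33 = 0.67
  ~R & ~U = min(a, b) on (0.30, 0.67) = 0.30
  U | T = max(a, b) on (0.33, 0.38) = 0.38
  U | (U | T) = max(a, b) on (0.33, 0.38) = 0.38
  (~R & ~U) | (U | (U | T)) = max(a, b) on (0.30, 0.38) = 0.38
  → value = 0.3800
Under bounded:
  ~R = 1 − 0.70 = 0.30
  ~U = 1 − 0.33 = 0.67
  ~R & ~U = max(0, a+b−1) on (0.30, 0.67) = 0.00
  U | T = min(1, a+b) on (0.33, 0.38) = 0.71
  U | (U | T) = min(1, a+b) on (0.33, 0.71) = 1.00
  (~R & ~U) | (U | (U | T)) = min(1, a+b) on (0.00, 1.00) = 1.00
  → value = 1.0000
|0.3800 − 1.0000| = 0.620

0.620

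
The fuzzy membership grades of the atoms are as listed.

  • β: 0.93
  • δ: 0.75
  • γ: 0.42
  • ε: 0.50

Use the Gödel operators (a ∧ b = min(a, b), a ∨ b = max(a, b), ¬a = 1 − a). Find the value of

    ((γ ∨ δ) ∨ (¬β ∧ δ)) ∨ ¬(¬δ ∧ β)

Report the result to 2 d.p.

γ ∨ δ = max(a, b) on (0.42, 0.75) = 0.75
¬β = 1 − 0.93 = 0.07
¬β ∧ δ = min(a, b) on (0.07, 0.75) = 0.07
(γ ∨ δ) ∨ (¬β ∧ δ) = max(a, b) on (0.75, 0.07) = 0.75
¬δ = 1 − 0.75 = 0.25
¬δ ∧ β = min(a, b) on (0.25, 0.93) = 0.25
¬(¬δ ∧ β) = 1 − 0.25 = 0.75
((γ ∨ δ) ∨ (¬β ∧ δ)) ∨ ¬(¬δ ∧ β) = max(a, b) on (0.75, 0.75) = 0.75

0.75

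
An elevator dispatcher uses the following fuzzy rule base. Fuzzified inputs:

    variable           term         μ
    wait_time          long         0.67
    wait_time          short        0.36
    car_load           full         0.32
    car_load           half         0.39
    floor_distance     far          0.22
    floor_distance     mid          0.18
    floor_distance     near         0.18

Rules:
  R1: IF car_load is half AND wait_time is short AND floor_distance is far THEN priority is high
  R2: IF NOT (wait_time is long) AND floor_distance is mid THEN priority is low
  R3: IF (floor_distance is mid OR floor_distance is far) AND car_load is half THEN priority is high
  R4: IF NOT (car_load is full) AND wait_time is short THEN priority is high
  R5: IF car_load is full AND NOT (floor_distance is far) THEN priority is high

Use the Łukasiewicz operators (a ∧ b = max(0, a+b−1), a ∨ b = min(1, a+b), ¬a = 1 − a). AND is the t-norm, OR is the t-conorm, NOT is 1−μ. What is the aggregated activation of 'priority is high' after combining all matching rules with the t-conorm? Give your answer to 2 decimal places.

0.14

R1: half=0.39, short=0.36, far=0.22; AND[max(0, a+b−1)] → w = 0.00
R2: ¬long=1−0.67=0.33, mid=0.18; AND[max(0, a+b−1)] → w = 0.00
R3: (mid=0.18 OR far=0.22) = 0.40; AND[max(0, a+b−1)] with half=0.39 → w = 0.00
R4: ¬full=1−0.32=0.68, short=0.36; AND[max(0, a+b−1)] → w = 0.04
R5: full=0.32, ¬far=1−0.22=0.78; AND[max(0, a+b−1)] → w = 0.10
Rules with consequent 'high': {R1, R3, R4, R5} → strengths 0.00, 0.00, 0.04, 0.10
Aggregate via t-conorm [min(1, a+b)]: 0.14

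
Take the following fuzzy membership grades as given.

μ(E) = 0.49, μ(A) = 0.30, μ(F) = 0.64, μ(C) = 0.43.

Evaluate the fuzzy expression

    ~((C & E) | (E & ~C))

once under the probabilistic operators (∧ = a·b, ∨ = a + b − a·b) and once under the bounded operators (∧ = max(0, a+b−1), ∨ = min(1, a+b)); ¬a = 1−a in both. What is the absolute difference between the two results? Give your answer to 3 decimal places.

0.371

Under probabilistic:
  C & E = a·b on (0.4300, 0.4900) = 0.2107
  ~C = 1 − 0.4300 = 0.5700
  E & ~C = a·b on (0.4900, 0.5700) = 0.2793
  (C & E) | (E & ~C) = a + b − a·b on (0.2107, 0.2793) = 0.4312
  ~((C & E) | (E & ~C)) = 1 − 0.4312 = 0.5688
  → value = 0.5688
Under bounded:
  C & E = max(0, a+b−1) on (0.43, 0.49) = 0.00
  ~C = 1 − 0.43 = 0.57
  E & ~C = max(0, a+b−1) on (0.49, 0.57) = 0.06
  (C & E) | (E & ~C) = min(1, a+b) on (0.00, 0.06) = 0.06
  ~((C & E) | (E & ~C)) = 1 − 0.06 = 0.94
  → value = 0.9400
|0.5688 − 0.9400| = 0.371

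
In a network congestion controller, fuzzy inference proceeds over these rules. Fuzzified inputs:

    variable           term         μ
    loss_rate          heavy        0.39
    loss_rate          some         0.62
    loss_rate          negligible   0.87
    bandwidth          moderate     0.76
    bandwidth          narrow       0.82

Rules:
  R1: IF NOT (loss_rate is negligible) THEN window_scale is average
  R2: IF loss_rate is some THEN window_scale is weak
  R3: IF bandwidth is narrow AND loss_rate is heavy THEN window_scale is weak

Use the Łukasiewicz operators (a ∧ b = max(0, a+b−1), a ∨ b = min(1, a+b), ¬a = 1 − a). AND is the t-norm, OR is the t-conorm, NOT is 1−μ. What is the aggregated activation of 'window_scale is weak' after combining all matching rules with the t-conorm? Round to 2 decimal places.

R1: ¬negligible=1−0.87=0.13 → w = 0.13
R2: some=0.62 → w = 0.62
R3: narrow=0.82, heavy=0.39; AND[max(0, a+b−1)] → w = 0.21
Rules with consequent 'weak': {R2, R3} → strengths 0.62, 0.21
Aggregate via t-conorm [min(1, a+b)]: 0.83

0.83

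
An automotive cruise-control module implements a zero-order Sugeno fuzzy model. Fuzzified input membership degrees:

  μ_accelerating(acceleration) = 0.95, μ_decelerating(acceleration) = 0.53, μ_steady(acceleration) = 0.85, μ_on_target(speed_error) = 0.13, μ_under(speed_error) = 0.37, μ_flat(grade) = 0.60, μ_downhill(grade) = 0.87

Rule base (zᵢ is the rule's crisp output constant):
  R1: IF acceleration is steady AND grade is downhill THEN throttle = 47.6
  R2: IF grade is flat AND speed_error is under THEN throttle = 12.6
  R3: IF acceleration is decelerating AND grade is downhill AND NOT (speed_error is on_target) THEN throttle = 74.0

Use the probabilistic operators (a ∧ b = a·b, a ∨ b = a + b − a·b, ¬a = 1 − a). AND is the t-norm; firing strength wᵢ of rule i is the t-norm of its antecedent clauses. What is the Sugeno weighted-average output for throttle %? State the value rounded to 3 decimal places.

R1 (z=47.6): steady=0.85, downhill=0.87; AND[a·b] → w = 0.7395
R2 (z=12.6): flat=0.60, under=0.37; AND[a·b] → w = 0.2220
R3 (z=74.0): decelerating=0.53, downhill=0.87, ¬on_target=1−0.13=0.87; AND[a·b] → w = 0.4012
Weighted average = (0.7395·47.6 + 0.2220·12.6 + 0.4012·74.0) / (0.7395 + 0.2220 + 0.4012)
  = 67.6830 / 1.3627 = 49.670

49.670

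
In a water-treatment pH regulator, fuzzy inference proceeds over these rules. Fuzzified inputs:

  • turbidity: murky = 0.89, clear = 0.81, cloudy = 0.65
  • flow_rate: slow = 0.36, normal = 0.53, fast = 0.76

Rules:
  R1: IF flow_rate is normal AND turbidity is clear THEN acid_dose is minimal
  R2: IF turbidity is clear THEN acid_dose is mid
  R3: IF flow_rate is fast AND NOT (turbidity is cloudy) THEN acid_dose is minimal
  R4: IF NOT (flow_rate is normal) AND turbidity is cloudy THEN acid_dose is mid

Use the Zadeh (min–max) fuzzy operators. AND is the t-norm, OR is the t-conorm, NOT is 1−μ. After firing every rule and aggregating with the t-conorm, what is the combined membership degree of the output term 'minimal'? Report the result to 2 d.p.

R1: normal=0.53, clear=0.81; AND[min(a, b)] → w = 0.53
R2: clear=0.81 → w = 0.81
R3: fast=0.76, ¬cloudy=1−0.65=0.35; AND[min(a, b)] → w = 0.35
R4: ¬normal=1−0.53=0.47, cloudy=0.65; AND[min(a, b)] → w = 0.47
Rules with consequent 'minimal': {R1, R3} → strengths 0.53, 0.35
Aggregate via t-conorm [max(a, b)]: 0.53

0.53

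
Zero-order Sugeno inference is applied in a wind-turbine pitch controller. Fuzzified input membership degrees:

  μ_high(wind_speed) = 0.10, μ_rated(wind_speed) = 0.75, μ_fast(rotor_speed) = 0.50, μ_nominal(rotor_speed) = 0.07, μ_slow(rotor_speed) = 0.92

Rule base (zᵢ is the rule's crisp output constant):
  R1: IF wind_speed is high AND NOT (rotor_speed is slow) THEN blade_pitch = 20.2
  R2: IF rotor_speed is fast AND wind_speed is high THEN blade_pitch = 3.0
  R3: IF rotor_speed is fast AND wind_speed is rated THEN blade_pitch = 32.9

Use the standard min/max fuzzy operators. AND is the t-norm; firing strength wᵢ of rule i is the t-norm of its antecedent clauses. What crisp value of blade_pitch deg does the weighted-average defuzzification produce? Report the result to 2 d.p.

R1 (z=20.2): high=0.10, ¬slow=1−0.92=0.08; AND[min(a, b)] → w = 0.08
R2 (z=3.0): fast=0.50, high=0.10; AND[min(a, b)] → w = 0.10
R3 (z=32.9): fast=0.50, rated=0.75; AND[min(a, b)] → w = 0.50
Weighted average = (0.08·20.2 + 0.10·3.0 + 0.50·32.9) / (0.08 + 0.10 + 0.50)
  = 18.3660 / 0.6800 = 27.01

27.01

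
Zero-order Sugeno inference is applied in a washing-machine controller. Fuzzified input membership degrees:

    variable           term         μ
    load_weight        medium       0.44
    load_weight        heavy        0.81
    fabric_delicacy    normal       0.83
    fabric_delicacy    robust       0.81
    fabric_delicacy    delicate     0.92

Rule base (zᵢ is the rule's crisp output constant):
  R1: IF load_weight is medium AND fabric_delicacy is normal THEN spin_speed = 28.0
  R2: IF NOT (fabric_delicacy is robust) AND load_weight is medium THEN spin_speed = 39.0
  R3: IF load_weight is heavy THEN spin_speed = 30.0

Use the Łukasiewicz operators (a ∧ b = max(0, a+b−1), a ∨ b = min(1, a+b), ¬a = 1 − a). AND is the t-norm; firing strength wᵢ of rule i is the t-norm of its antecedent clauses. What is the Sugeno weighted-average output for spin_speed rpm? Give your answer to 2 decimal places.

R1 (z=28.0): medium=0.44, normal=0.83; AND[max(0, a+b−1)] → w = 0.27
R2 (z=39.0): ¬robust=1−0.81=0.19, medium=0.44; AND[max(0, a+b−1)] → w = 0.00
R3 (z=30.0): heavy=0.81 → w = 0.81
Weighted average = (0.27·28.0 + 0.00·39.0 + 0.81·30.0) / (0.27 + 0.00 + 0.81)
  = 31.8600 / 1.0800 = 29.50

29.50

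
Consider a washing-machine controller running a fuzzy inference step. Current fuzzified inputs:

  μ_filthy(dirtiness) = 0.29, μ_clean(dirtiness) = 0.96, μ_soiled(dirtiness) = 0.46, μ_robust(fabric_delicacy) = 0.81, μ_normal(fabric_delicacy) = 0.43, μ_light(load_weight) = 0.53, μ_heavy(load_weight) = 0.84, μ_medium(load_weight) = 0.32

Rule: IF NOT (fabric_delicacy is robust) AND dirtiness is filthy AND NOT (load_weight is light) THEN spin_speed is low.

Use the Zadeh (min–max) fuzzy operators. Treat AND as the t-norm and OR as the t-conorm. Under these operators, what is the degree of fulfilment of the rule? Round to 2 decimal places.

firing strength: ¬robust=1−0.81=0.19, filthy=0.29, ¬light=1−0.53=0.47; AND[min(a, b)] → w = 0.19

0.19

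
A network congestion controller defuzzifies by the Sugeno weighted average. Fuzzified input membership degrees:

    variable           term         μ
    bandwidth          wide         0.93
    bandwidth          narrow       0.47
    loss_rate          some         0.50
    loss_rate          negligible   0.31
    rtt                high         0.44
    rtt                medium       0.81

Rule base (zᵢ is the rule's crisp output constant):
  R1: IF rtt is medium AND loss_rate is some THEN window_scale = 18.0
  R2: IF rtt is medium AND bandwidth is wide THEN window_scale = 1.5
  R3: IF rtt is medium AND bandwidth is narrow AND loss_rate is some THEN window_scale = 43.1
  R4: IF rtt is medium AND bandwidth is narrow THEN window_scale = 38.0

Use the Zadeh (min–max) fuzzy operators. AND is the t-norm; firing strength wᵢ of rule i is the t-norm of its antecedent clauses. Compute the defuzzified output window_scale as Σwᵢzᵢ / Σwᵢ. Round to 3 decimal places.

R1 (z=18.0): medium=0.81, some=0.50; AND[min(a, b)] → w = 0.50
R2 (z=1.5): medium=0.81, wide=0.93; AND[min(a, b)] → w = 0.81
R3 (z=43.1): medium=0.81, narrow=0.47, some=0.50; AND[min(a, b)] → w = 0.47
R4 (z=38.0): medium=0.81, narrow=0.47; AND[min(a, b)] → w = 0.47
Weighted average = (0.50·18.0 + 0.81·1.5 + 0.47·43.1 + 0.47·38.0) / (0.50 + 0.81 + 0.47 + 0.47)
  = 48.3320 / 2.2500 = 21.481

21.481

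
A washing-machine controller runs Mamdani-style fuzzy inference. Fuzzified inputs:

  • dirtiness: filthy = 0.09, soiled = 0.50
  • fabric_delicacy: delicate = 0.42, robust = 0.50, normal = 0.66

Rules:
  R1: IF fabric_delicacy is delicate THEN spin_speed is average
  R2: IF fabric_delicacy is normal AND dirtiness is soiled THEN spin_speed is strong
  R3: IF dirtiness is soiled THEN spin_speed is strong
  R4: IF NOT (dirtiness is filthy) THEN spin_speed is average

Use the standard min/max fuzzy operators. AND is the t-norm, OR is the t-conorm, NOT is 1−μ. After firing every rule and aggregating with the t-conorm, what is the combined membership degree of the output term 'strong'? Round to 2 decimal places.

R1: delicate=0.42 → w = 0.42
R2: normal=0.66, soiled=0.50; AND[min(a, b)] → w = 0.50
R3: soiled=0.50 → w = 0.50
R4: ¬filthy=1−0.09=0.91 → w = 0.91
Rules with consequent 'strong': {R2, R3} → strengths 0.50, 0.50
Aggregate via t-conorm [max(a, b)]: 0.50

0.50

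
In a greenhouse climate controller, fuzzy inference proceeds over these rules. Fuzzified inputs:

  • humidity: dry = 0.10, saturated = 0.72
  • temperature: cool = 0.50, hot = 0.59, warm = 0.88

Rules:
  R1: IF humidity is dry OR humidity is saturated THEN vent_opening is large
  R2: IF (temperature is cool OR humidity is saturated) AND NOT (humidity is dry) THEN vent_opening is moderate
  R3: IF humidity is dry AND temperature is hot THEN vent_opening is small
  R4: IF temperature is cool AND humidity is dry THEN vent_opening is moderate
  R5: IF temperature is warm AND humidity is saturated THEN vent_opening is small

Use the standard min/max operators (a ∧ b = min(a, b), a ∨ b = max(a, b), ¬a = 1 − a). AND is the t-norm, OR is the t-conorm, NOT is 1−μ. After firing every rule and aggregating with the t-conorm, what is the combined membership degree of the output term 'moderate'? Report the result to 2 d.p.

R1: dry=0.10, saturated=0.72; OR[max(a, b)] → w = 0.72
R2: (cool=0.50 OR saturated=0.72) = 0.72; AND[min(a, b)] with ¬dry=1−0.10=0.90 → w = 0.72
R3: dry=0.10, hot=0.59; AND[min(a, b)] → w = 0.10
R4: cool=0.50, dry=0.10; AND[min(a, b)] → w = 0.10
R5: warm=0.88, saturated=0.72; AND[min(a, b)] → w = 0.72
Rules with consequent 'moderate': {R2, R4} → strengths 0.72, 0.10
Aggregate via t-conorm [max(a, b)]: 0.72

0.72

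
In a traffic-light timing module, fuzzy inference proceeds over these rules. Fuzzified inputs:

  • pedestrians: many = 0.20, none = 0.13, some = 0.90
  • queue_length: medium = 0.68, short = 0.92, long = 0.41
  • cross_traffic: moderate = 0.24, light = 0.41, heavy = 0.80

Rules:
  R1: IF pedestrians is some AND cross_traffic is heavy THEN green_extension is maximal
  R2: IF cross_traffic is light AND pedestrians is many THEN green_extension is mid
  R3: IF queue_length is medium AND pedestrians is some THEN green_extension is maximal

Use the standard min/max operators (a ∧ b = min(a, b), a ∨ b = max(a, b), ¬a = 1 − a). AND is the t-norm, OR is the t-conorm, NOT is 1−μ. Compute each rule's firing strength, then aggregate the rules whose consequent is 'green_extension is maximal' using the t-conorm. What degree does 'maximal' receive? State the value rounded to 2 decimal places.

R1: some=0.90, heavy=0.80; AND[min(a, b)] → w = 0.80
R2: light=0.41, many=0.20; AND[min(a, b)] → w = 0.20
R3: medium=0.68, some=0.90; AND[min(a, b)] → w = 0.68
Rules with consequent 'maximal': {R1, R3} → strengths 0.80, 0.68
Aggregate via t-conorm [max(a, b)]: 0.80

0.80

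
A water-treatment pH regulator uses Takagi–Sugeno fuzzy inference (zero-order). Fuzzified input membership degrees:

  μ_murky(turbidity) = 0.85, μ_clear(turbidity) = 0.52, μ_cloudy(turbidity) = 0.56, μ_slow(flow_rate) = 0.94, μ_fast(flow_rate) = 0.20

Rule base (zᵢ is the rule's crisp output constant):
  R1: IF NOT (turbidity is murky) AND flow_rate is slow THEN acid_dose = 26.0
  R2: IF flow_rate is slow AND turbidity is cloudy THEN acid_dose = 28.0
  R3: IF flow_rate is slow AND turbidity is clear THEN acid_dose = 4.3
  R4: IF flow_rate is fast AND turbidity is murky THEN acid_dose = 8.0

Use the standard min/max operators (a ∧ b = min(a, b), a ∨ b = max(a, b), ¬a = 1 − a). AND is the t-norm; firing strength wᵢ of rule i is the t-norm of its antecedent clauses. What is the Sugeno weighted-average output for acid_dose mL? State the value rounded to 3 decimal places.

16.375

R1 (z=26.0): ¬murky=1−0.85=0.15, slow=0.94; AND[min(a, b)] → w = 0.15
R2 (z=28.0): slow=0.94, cloudy=0.56; AND[min(a, b)] → w = 0.56
R3 (z=4.3): slow=0.94, clear=0.52; AND[min(a, b)] → w = 0.52
R4 (z=8.0): fast=0.20, murky=0.85; AND[min(a, b)] → w = 0.20
Weighted average = (0.15·26.0 + 0.56·28.0 + 0.52·4.3 + 0.20·8.0) / (0.15 + 0.56 + 0.52 + 0.20)
  = 23.4160 / 1.4300 = 16.375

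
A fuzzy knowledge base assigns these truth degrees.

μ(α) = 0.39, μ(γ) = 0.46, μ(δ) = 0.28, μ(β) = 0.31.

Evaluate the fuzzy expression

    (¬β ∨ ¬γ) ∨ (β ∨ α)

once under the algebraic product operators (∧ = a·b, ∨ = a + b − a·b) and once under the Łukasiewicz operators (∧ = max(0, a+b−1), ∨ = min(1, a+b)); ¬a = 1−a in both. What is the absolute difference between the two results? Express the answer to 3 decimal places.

0.060

Under algebraic product:
  ¬β = 1 − 0.3100 = 0.6900
  ¬γ = 1 − 0.4600 = 0.5400
  ¬β ∨ ¬γ = a + b − a·b on (0.6900, 0.5400) = 0.8574
  β ∨ α = a + b − a·b on (0.3100, 0.3900) = 0.5791
  (¬β ∨ ¬γ) ∨ (β ∨ α) = a + b − a·b on (0.8574, 0.5791) = 0.9400
  → value = 0.9400
Under Łukasiewicz:
  ¬β = 1 − 0.31 = 0.69
  ¬γ = 1 − 0.46 = 0.54
  ¬β ∨ ¬γ = min(1, a+b) on (0.69, 0.54) = 1.00
  β ∨ α = min(1, a+b) on (0.31, 0.39) = 0.70
  (¬β ∨ ¬γ) ∨ (β ∨ α) = min(1, a+b) on (1.00, 0.70) = 1.00
  → value = 1.0000
|0.9400 − 1.0000| = 0.060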